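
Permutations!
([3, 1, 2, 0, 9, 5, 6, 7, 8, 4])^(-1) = (0 3)(4 9)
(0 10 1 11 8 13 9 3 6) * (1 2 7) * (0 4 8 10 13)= (0 13 9 3 6 4 8)(1 11 10 2 7)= [13, 11, 7, 6, 8, 5, 4, 1, 0, 3, 2, 10, 12, 9]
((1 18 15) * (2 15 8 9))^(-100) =((1 18 8 9 2 15))^(-100) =(1 8 2)(9 15 18)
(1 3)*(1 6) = (1 3 6) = [0, 3, 2, 6, 4, 5, 1]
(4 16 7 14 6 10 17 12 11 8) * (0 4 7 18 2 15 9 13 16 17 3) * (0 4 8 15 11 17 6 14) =(0 8 7)(2 11 15 9 13 16 18)(3 4 6 10)(12 17) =[8, 1, 11, 4, 6, 5, 10, 0, 7, 13, 3, 15, 17, 16, 14, 9, 18, 12, 2]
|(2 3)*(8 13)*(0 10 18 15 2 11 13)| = |(0 10 18 15 2 3 11 13 8)| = 9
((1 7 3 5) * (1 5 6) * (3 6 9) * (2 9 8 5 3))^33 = (2 9)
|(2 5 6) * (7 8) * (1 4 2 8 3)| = |(1 4 2 5 6 8 7 3)| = 8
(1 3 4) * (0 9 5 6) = (0 9 5 6)(1 3 4) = [9, 3, 2, 4, 1, 6, 0, 7, 8, 5]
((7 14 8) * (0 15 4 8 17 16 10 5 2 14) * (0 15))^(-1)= (2 5 10 16 17 14)(4 15 7 8)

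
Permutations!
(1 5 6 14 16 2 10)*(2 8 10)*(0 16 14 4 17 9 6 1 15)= (0 16 8 10 15)(1 5)(4 17 9 6)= [16, 5, 2, 3, 17, 1, 4, 7, 10, 6, 15, 11, 12, 13, 14, 0, 8, 9]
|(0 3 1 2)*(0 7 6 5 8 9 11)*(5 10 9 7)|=|(0 3 1 2 5 8 7 6 10 9 11)|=11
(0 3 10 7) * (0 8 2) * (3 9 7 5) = (0 9 7 8 2)(3 10 5) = [9, 1, 0, 10, 4, 3, 6, 8, 2, 7, 5]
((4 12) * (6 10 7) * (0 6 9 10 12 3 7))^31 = ((0 6 12 4 3 7 9 10))^31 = (0 10 9 7 3 4 12 6)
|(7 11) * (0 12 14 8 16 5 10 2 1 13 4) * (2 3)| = 12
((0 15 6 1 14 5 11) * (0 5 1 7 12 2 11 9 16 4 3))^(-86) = ((0 15 6 7 12 2 11 5 9 16 4 3)(1 14))^(-86) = (0 4 9 11 12 6)(2 7 15 3 16 5)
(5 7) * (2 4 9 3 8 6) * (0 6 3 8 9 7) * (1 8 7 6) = (0 1 8 3 9 7 5)(2 4 6) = [1, 8, 4, 9, 6, 0, 2, 5, 3, 7]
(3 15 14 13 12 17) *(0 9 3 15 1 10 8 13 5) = (0 9 3 1 10 8 13 12 17 15 14 5) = [9, 10, 2, 1, 4, 0, 6, 7, 13, 3, 8, 11, 17, 12, 5, 14, 16, 15]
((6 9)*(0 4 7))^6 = (9)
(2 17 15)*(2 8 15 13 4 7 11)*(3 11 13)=(2 17 3 11)(4 7 13)(8 15)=[0, 1, 17, 11, 7, 5, 6, 13, 15, 9, 10, 2, 12, 4, 14, 8, 16, 3]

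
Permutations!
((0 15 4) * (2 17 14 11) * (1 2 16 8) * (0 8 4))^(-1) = (0 15)(1 8 4 16 11 14 17 2)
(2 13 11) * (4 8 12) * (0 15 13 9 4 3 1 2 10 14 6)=(0 15 13 11 10 14 6)(1 2 9 4 8 12 3)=[15, 2, 9, 1, 8, 5, 0, 7, 12, 4, 14, 10, 3, 11, 6, 13]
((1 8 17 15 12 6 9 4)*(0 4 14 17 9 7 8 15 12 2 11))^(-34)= ((0 4 1 15 2 11)(6 7 8 9 14 17 12))^(-34)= (0 1 2)(4 15 11)(6 7 8 9 14 17 12)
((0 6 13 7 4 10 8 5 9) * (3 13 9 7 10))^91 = ((0 6 9)(3 13 10 8 5 7 4))^91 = (13)(0 6 9)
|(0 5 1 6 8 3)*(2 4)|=|(0 5 1 6 8 3)(2 4)|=6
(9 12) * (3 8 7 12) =[0, 1, 2, 8, 4, 5, 6, 12, 7, 3, 10, 11, 9] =(3 8 7 12 9)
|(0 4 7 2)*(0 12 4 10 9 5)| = |(0 10 9 5)(2 12 4 7)| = 4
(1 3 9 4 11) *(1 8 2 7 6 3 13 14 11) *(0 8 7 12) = (0 8 2 12)(1 13 14 11 7 6 3 9 4) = [8, 13, 12, 9, 1, 5, 3, 6, 2, 4, 10, 7, 0, 14, 11]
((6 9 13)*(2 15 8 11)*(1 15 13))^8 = (15)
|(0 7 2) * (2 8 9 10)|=6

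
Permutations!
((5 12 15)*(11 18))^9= (11 18)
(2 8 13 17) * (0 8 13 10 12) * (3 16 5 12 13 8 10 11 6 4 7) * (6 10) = (0 6 4 7 3 16 5 12)(2 8 11 10 13 17) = [6, 1, 8, 16, 7, 12, 4, 3, 11, 9, 13, 10, 0, 17, 14, 15, 5, 2]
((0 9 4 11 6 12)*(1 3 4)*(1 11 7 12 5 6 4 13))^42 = ((0 9 11 4 7 12)(1 3 13)(5 6))^42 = (13)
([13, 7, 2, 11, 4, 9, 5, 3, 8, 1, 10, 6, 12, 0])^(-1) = [13, 9, 2, 7, 4, 6, 11, 1, 8, 5, 10, 3, 12, 0]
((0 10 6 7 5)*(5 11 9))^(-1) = (0 5 9 11 7 6 10)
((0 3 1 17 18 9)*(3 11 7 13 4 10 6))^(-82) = ((0 11 7 13 4 10 6 3 1 17 18 9))^(-82) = (0 7 4 6 1 18)(3 17 9 11 13 10)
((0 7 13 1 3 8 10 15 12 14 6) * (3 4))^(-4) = (0 15 4)(1 6 10)(3 7 12)(8 13 14)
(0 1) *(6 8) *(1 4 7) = (0 4 7 1)(6 8) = [4, 0, 2, 3, 7, 5, 8, 1, 6]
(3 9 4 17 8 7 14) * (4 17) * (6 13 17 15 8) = (3 9 15 8 7 14)(6 13 17) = [0, 1, 2, 9, 4, 5, 13, 14, 7, 15, 10, 11, 12, 17, 3, 8, 16, 6]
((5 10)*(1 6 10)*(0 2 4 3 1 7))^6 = (0 10 3)(1 2 5)(4 7 6) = ((0 2 4 3 1 6 10 5 7))^6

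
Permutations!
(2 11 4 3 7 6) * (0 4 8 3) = (0 4)(2 11 8 3 7 6) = [4, 1, 11, 7, 0, 5, 2, 6, 3, 9, 10, 8]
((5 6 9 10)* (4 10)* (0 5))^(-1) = (0 10 4 9 6 5)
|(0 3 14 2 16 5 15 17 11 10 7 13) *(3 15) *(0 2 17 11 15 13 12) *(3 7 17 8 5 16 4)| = 20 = |(0 13 2 4 3 14 8 5 7 12)(10 17 15 11)|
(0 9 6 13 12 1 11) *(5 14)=[9, 11, 2, 3, 4, 14, 13, 7, 8, 6, 10, 0, 1, 12, 5]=(0 9 6 13 12 1 11)(5 14)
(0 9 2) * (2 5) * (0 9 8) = (0 8)(2 9 5) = [8, 1, 9, 3, 4, 2, 6, 7, 0, 5]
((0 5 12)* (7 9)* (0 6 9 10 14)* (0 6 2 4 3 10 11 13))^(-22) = ((0 5 12 2 4 3 10 14 6 9 7 11 13))^(-22) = (0 4 6 13 2 14 11 12 10 7 5 3 9)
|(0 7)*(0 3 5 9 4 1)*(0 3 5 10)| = 8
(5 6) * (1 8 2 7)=(1 8 2 7)(5 6)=[0, 8, 7, 3, 4, 6, 5, 1, 2]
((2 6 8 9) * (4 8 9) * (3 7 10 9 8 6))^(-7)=((2 3 7 10 9)(4 6 8))^(-7)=(2 10 3 9 7)(4 8 6)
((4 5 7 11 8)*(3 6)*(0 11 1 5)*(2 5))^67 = ((0 11 8 4)(1 2 5 7)(3 6))^67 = (0 4 8 11)(1 7 5 2)(3 6)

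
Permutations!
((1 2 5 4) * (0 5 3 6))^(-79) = ((0 5 4 1 2 3 6))^(-79) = (0 3 1 5 6 2 4)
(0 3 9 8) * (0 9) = (0 3)(8 9) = [3, 1, 2, 0, 4, 5, 6, 7, 9, 8]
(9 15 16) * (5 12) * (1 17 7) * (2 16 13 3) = [0, 17, 16, 2, 4, 12, 6, 1, 8, 15, 10, 11, 5, 3, 14, 13, 9, 7] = (1 17 7)(2 16 9 15 13 3)(5 12)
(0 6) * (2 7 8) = [6, 1, 7, 3, 4, 5, 0, 8, 2] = (0 6)(2 7 8)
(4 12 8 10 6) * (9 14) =(4 12 8 10 6)(9 14) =[0, 1, 2, 3, 12, 5, 4, 7, 10, 14, 6, 11, 8, 13, 9]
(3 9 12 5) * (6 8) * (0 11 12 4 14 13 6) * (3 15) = [11, 1, 2, 9, 14, 15, 8, 7, 0, 4, 10, 12, 5, 6, 13, 3] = (0 11 12 5 15 3 9 4 14 13 6 8)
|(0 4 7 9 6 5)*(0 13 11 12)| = |(0 4 7 9 6 5 13 11 12)| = 9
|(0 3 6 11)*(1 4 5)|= 12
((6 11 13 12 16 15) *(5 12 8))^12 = (5 6)(8 15)(11 12)(13 16)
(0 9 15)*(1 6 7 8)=(0 9 15)(1 6 7 8)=[9, 6, 2, 3, 4, 5, 7, 8, 1, 15, 10, 11, 12, 13, 14, 0]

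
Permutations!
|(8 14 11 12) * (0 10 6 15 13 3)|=|(0 10 6 15 13 3)(8 14 11 12)|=12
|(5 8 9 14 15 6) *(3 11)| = 6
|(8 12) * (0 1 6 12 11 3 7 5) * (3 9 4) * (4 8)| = 24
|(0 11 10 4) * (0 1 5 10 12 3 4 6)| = 9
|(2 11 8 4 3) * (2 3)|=4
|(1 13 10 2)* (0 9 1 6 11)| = 8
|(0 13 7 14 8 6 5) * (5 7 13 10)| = 12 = |(0 10 5)(6 7 14 8)|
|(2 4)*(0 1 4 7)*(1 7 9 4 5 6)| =|(0 7)(1 5 6)(2 9 4)| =6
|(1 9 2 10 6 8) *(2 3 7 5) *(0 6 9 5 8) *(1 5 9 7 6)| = 5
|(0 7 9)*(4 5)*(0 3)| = 4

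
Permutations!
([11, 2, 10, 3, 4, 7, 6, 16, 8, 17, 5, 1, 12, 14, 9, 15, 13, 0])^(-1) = [17, 11, 1, 3, 4, 10, 6, 5, 8, 14, 2, 0, 12, 16, 13, 15, 7, 9]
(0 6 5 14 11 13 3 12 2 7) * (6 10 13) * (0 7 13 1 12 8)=(0 10 1 12 2 13 3 8)(5 14 11 6)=[10, 12, 13, 8, 4, 14, 5, 7, 0, 9, 1, 6, 2, 3, 11]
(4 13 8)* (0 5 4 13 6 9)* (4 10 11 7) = (0 5 10 11 7 4 6 9)(8 13) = [5, 1, 2, 3, 6, 10, 9, 4, 13, 0, 11, 7, 12, 8]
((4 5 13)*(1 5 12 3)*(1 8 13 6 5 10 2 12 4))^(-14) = (13)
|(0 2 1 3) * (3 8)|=|(0 2 1 8 3)|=5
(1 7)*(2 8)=[0, 7, 8, 3, 4, 5, 6, 1, 2]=(1 7)(2 8)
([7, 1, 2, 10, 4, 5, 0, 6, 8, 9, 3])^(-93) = [0, 1, 2, 10, 4, 5, 6, 7, 8, 9, 3]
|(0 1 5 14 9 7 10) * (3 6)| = 14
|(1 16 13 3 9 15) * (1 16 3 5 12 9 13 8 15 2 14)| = 24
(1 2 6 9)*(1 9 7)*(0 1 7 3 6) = (9)(0 1 2)(3 6) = [1, 2, 0, 6, 4, 5, 3, 7, 8, 9]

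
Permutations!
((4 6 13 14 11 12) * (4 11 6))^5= (6 14 13)(11 12)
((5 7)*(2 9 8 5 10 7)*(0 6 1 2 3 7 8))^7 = ((0 6 1 2 9)(3 7 10 8 5))^7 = (0 1 9 6 2)(3 10 5 7 8)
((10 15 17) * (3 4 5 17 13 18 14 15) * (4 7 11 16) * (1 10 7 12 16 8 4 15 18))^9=((1 10 3 12 16 15 13)(4 5 17 7 11 8)(14 18))^9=(1 3 16 13 10 12 15)(4 7)(5 11)(8 17)(14 18)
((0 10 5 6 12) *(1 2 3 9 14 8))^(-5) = (1 2 3 9 14 8)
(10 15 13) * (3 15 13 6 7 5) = (3 15 6 7 5)(10 13) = [0, 1, 2, 15, 4, 3, 7, 5, 8, 9, 13, 11, 12, 10, 14, 6]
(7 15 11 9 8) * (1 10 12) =[0, 10, 2, 3, 4, 5, 6, 15, 7, 8, 12, 9, 1, 13, 14, 11] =(1 10 12)(7 15 11 9 8)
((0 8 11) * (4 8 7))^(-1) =(0 11 8 4 7)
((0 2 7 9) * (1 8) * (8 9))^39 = (0 8)(1 2)(7 9)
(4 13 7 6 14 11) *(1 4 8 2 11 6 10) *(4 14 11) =[0, 14, 4, 3, 13, 5, 11, 10, 2, 9, 1, 8, 12, 7, 6] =(1 14 6 11 8 2 4 13 7 10)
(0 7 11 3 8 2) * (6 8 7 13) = (0 13 6 8 2)(3 7 11) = [13, 1, 0, 7, 4, 5, 8, 11, 2, 9, 10, 3, 12, 6]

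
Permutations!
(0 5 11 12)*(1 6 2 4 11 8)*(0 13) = (0 5 8 1 6 2 4 11 12 13) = [5, 6, 4, 3, 11, 8, 2, 7, 1, 9, 10, 12, 13, 0]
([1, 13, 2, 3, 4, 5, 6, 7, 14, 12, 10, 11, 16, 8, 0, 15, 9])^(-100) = (9 16 12)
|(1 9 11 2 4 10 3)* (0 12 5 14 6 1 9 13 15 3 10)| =|(0 12 5 14 6 1 13 15 3 9 11 2 4)| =13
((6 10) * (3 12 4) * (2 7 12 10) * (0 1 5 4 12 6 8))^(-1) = (12)(0 8 10 3 4 5 1)(2 6 7)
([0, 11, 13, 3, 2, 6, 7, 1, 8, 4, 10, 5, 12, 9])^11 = [0, 11, 4, 3, 9, 6, 7, 1, 8, 13, 10, 5, 12, 2]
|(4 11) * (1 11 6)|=|(1 11 4 6)|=4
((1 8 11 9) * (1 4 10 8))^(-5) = ((4 10 8 11 9))^(-5) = (11)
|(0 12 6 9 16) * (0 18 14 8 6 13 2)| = |(0 12 13 2)(6 9 16 18 14 8)| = 12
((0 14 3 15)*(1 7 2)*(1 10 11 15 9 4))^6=((0 14 3 9 4 1 7 2 10 11 15))^6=(0 7 14 2 3 10 9 11 4 15 1)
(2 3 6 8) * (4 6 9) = (2 3 9 4 6 8) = [0, 1, 3, 9, 6, 5, 8, 7, 2, 4]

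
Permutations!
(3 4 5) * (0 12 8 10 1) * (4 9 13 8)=[12, 0, 2, 9, 5, 3, 6, 7, 10, 13, 1, 11, 4, 8]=(0 12 4 5 3 9 13 8 10 1)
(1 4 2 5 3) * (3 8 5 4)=(1 3)(2 4)(5 8)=[0, 3, 4, 1, 2, 8, 6, 7, 5]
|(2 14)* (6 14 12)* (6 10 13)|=|(2 12 10 13 6 14)|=6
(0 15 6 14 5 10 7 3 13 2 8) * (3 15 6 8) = (0 6 14 5 10 7 15 8)(2 3 13) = [6, 1, 3, 13, 4, 10, 14, 15, 0, 9, 7, 11, 12, 2, 5, 8]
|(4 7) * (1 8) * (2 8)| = 6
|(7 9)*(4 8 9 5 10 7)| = 3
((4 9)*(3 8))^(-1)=((3 8)(4 9))^(-1)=(3 8)(4 9)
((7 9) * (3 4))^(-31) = ((3 4)(7 9))^(-31) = (3 4)(7 9)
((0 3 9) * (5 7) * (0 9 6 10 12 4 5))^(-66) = (0 5 12 6)(3 7 4 10)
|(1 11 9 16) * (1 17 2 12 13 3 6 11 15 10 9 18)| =|(1 15 10 9 16 17 2 12 13 3 6 11 18)| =13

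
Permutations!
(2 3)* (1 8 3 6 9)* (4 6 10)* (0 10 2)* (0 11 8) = (0 10 4 6 9 1)(3 11 8) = [10, 0, 2, 11, 6, 5, 9, 7, 3, 1, 4, 8]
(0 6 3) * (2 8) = (0 6 3)(2 8) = [6, 1, 8, 0, 4, 5, 3, 7, 2]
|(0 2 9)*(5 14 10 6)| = |(0 2 9)(5 14 10 6)| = 12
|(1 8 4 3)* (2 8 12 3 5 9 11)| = 6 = |(1 12 3)(2 8 4 5 9 11)|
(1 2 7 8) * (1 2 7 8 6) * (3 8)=(1 7 6)(2 3 8)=[0, 7, 3, 8, 4, 5, 1, 6, 2]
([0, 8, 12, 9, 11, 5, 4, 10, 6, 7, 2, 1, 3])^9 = (1 11 4 6 8)(2 9)(3 10)(7 12)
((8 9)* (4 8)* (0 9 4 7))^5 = ((0 9 7)(4 8))^5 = (0 7 9)(4 8)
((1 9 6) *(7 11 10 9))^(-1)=((1 7 11 10 9 6))^(-1)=(1 6 9 10 11 7)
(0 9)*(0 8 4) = (0 9 8 4) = [9, 1, 2, 3, 0, 5, 6, 7, 4, 8]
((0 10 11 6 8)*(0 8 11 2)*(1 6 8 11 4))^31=(0 10 2)(1 6 4)(8 11)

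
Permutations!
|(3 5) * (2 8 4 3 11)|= 6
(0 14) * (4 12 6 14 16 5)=(0 16 5 4 12 6 14)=[16, 1, 2, 3, 12, 4, 14, 7, 8, 9, 10, 11, 6, 13, 0, 15, 5]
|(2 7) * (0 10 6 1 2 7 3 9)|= |(0 10 6 1 2 3 9)|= 7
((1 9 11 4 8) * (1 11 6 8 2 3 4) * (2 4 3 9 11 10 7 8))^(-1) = (1 11)(2 6 9)(7 10 8)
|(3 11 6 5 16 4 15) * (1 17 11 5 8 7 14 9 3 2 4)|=33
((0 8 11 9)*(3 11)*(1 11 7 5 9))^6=(11)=((0 8 3 7 5 9)(1 11))^6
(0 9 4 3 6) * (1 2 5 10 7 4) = (0 9 1 2 5 10 7 4 3 6) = [9, 2, 5, 6, 3, 10, 0, 4, 8, 1, 7]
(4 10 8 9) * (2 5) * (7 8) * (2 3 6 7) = (2 5 3 6 7 8 9 4 10) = [0, 1, 5, 6, 10, 3, 7, 8, 9, 4, 2]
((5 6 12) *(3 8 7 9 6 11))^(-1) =((3 8 7 9 6 12 5 11))^(-1) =(3 11 5 12 6 9 7 8)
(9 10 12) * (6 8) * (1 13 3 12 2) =(1 13 3 12 9 10 2)(6 8) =[0, 13, 1, 12, 4, 5, 8, 7, 6, 10, 2, 11, 9, 3]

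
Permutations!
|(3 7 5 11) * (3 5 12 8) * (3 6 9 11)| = |(3 7 12 8 6 9 11 5)| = 8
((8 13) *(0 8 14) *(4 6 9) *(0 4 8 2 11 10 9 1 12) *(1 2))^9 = (14)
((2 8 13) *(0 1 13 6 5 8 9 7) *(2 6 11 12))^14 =((0 1 13 6 5 8 11 12 2 9 7))^14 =(0 6 11 9 1 5 12 7 13 8 2)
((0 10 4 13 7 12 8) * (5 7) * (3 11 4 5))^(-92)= (13)(0 12 5)(7 10 8)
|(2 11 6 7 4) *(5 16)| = |(2 11 6 7 4)(5 16)| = 10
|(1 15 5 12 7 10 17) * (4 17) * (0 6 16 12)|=|(0 6 16 12 7 10 4 17 1 15 5)|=11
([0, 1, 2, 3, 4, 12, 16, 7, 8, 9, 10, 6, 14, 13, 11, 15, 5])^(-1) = [0, 1, 2, 3, 4, 16, 11, 7, 8, 9, 10, 14, 5, 13, 12, 15, 6]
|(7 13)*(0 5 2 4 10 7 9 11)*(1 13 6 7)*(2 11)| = |(0 5 11)(1 13 9 2 4 10)(6 7)| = 6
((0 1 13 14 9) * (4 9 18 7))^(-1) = ((0 1 13 14 18 7 4 9))^(-1) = (0 9 4 7 18 14 13 1)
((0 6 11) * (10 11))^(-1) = (0 11 10 6)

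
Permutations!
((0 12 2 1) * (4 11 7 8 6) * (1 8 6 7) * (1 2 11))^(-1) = (0 1 4 6 7 8 2 11 12)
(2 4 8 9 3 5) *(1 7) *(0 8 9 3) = (0 8 3 5 2 4 9)(1 7) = [8, 7, 4, 5, 9, 2, 6, 1, 3, 0]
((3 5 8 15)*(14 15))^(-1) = ((3 5 8 14 15))^(-1) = (3 15 14 8 5)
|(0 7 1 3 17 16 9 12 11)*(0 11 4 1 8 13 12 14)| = 12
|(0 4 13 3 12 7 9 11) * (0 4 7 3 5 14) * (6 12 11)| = |(0 7 9 6 12 3 11 4 13 5 14)| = 11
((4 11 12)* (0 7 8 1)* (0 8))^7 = ((0 7)(1 8)(4 11 12))^7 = (0 7)(1 8)(4 11 12)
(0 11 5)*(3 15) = (0 11 5)(3 15) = [11, 1, 2, 15, 4, 0, 6, 7, 8, 9, 10, 5, 12, 13, 14, 3]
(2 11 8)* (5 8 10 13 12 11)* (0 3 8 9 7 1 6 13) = [3, 6, 5, 8, 4, 9, 13, 1, 2, 7, 0, 10, 11, 12] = (0 3 8 2 5 9 7 1 6 13 12 11 10)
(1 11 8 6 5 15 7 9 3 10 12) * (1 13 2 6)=[0, 11, 6, 10, 4, 15, 5, 9, 1, 3, 12, 8, 13, 2, 14, 7]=(1 11 8)(2 6 5 15 7 9 3 10 12 13)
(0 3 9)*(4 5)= [3, 1, 2, 9, 5, 4, 6, 7, 8, 0]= (0 3 9)(4 5)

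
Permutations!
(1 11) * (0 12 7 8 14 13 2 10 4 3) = (0 12 7 8 14 13 2 10 4 3)(1 11) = [12, 11, 10, 0, 3, 5, 6, 8, 14, 9, 4, 1, 7, 2, 13]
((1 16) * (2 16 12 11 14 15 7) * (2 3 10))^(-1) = ((1 12 11 14 15 7 3 10 2 16))^(-1) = (1 16 2 10 3 7 15 14 11 12)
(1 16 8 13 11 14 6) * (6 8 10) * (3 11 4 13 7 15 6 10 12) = (1 16 12 3 11 14 8 7 15 6)(4 13) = [0, 16, 2, 11, 13, 5, 1, 15, 7, 9, 10, 14, 3, 4, 8, 6, 12]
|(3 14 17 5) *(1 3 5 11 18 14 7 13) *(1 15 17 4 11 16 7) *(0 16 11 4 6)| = |(0 16 7 13 15 17 11 18 14 6)(1 3)| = 10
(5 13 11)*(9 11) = (5 13 9 11) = [0, 1, 2, 3, 4, 13, 6, 7, 8, 11, 10, 5, 12, 9]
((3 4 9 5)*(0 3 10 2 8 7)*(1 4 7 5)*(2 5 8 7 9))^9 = ((0 3 9 1 4 2 7)(5 10))^9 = (0 9 4 7 3 1 2)(5 10)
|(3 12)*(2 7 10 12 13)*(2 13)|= 5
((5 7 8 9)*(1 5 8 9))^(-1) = (1 8 9 7 5)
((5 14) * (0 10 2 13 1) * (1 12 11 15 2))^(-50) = ((0 10 1)(2 13 12 11 15)(5 14))^(-50) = (15)(0 10 1)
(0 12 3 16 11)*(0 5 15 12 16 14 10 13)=(0 16 11 5 15 12 3 14 10 13)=[16, 1, 2, 14, 4, 15, 6, 7, 8, 9, 13, 5, 3, 0, 10, 12, 11]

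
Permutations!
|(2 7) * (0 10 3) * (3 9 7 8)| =|(0 10 9 7 2 8 3)| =7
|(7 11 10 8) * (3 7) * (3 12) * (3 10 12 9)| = |(3 7 11 12 10 8 9)| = 7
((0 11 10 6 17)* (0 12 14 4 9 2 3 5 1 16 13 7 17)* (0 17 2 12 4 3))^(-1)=((0 11 10 6 17 4 9 12 14 3 5 1 16 13 7 2))^(-1)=(0 2 7 13 16 1 5 3 14 12 9 4 17 6 10 11)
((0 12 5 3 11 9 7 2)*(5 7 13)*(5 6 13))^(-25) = ((0 12 7 2)(3 11 9 5)(6 13))^(-25) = (0 2 7 12)(3 5 9 11)(6 13)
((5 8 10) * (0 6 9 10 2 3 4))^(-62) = (0 6 9 10 5 8 2 3 4)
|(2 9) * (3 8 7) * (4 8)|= 4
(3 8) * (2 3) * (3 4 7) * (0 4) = (0 4 7 3 8 2) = [4, 1, 0, 8, 7, 5, 6, 3, 2]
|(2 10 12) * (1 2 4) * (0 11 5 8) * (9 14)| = |(0 11 5 8)(1 2 10 12 4)(9 14)| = 20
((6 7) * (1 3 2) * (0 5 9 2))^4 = ((0 5 9 2 1 3)(6 7))^4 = (0 1 9)(2 5 3)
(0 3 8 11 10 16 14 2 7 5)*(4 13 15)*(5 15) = (0 3 8 11 10 16 14 2 7 15 4 13 5) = [3, 1, 7, 8, 13, 0, 6, 15, 11, 9, 16, 10, 12, 5, 2, 4, 14]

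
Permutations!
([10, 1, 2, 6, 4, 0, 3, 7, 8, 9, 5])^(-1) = [5, 1, 2, 6, 4, 10, 3, 7, 8, 9, 0]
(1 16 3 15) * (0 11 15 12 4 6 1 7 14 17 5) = (0 11 15 7 14 17 5)(1 16 3 12 4 6) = [11, 16, 2, 12, 6, 0, 1, 14, 8, 9, 10, 15, 4, 13, 17, 7, 3, 5]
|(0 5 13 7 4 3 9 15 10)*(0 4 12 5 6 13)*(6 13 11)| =10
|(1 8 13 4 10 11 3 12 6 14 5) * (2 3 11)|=|(1 8 13 4 10 2 3 12 6 14 5)|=11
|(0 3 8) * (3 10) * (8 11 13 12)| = |(0 10 3 11 13 12 8)| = 7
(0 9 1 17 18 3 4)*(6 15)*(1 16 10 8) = [9, 17, 2, 4, 0, 5, 15, 7, 1, 16, 8, 11, 12, 13, 14, 6, 10, 18, 3] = (0 9 16 10 8 1 17 18 3 4)(6 15)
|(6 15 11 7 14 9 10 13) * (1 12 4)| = |(1 12 4)(6 15 11 7 14 9 10 13)| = 24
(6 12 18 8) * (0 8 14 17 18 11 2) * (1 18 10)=(0 8 6 12 11 2)(1 18 14 17 10)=[8, 18, 0, 3, 4, 5, 12, 7, 6, 9, 1, 2, 11, 13, 17, 15, 16, 10, 14]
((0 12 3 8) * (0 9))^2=(0 3 9 12 8)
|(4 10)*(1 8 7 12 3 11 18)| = |(1 8 7 12 3 11 18)(4 10)| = 14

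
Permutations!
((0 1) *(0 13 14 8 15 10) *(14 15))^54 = ((0 1 13 15 10)(8 14))^54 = (0 10 15 13 1)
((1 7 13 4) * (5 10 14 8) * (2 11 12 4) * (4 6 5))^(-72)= ((1 7 13 2 11 12 6 5 10 14 8 4))^(-72)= (14)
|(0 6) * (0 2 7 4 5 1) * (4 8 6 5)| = 12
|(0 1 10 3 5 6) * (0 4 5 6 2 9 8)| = |(0 1 10 3 6 4 5 2 9 8)| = 10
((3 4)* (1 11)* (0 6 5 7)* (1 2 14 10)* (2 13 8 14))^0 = (14)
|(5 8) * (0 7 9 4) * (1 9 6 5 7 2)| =20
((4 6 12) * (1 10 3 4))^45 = (1 4)(3 12)(6 10)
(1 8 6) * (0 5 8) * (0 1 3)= (0 5 8 6 3)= [5, 1, 2, 0, 4, 8, 3, 7, 6]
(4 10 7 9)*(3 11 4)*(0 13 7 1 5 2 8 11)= (0 13 7 9 3)(1 5 2 8 11 4 10)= [13, 5, 8, 0, 10, 2, 6, 9, 11, 3, 1, 4, 12, 7]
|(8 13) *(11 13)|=3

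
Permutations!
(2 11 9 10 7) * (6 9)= [0, 1, 11, 3, 4, 5, 9, 2, 8, 10, 7, 6]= (2 11 6 9 10 7)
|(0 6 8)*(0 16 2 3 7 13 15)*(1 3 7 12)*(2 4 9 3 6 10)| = 24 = |(0 10 2 7 13 15)(1 6 8 16 4 9 3 12)|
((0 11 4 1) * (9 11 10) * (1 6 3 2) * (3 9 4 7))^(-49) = (0 10 4 6 9 11 7 3 2 1) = ((0 10 4 6 9 11 7 3 2 1))^(-49)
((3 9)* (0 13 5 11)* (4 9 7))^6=((0 13 5 11)(3 7 4 9))^6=(0 5)(3 4)(7 9)(11 13)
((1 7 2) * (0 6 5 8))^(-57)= ((0 6 5 8)(1 7 2))^(-57)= (0 8 5 6)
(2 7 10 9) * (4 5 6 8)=(2 7 10 9)(4 5 6 8)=[0, 1, 7, 3, 5, 6, 8, 10, 4, 2, 9]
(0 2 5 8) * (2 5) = (0 5 8) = [5, 1, 2, 3, 4, 8, 6, 7, 0]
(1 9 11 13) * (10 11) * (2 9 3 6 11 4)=[0, 3, 9, 6, 2, 5, 11, 7, 8, 10, 4, 13, 12, 1]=(1 3 6 11 13)(2 9 10 4)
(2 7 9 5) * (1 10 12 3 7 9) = (1 10 12 3 7)(2 9 5) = [0, 10, 9, 7, 4, 2, 6, 1, 8, 5, 12, 11, 3]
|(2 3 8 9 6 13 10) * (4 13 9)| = |(2 3 8 4 13 10)(6 9)| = 6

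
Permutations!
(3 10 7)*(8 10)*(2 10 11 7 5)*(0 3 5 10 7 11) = [3, 1, 7, 8, 4, 2, 6, 5, 0, 9, 10, 11] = (11)(0 3 8)(2 7 5)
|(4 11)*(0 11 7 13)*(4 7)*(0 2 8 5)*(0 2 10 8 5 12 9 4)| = 18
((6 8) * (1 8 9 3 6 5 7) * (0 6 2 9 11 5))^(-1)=((0 6 11 5 7 1 8)(2 9 3))^(-1)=(0 8 1 7 5 11 6)(2 3 9)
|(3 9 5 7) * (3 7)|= 3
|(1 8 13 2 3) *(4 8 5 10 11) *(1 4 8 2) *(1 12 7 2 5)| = 10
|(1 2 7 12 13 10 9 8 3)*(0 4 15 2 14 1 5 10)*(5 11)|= 42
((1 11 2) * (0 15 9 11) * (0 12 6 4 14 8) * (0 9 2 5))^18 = ((0 15 2 1 12 6 4 14 8 9 11 5))^18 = (0 4)(1 9)(2 8)(5 6)(11 12)(14 15)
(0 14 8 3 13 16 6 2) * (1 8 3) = (0 14 3 13 16 6 2)(1 8) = [14, 8, 0, 13, 4, 5, 2, 7, 1, 9, 10, 11, 12, 16, 3, 15, 6]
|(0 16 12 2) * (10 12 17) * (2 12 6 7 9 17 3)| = 20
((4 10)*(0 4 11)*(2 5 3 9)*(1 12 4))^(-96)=((0 1 12 4 10 11)(2 5 3 9))^(-96)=(12)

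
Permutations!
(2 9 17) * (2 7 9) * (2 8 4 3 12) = (2 8 4 3 12)(7 9 17) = [0, 1, 8, 12, 3, 5, 6, 9, 4, 17, 10, 11, 2, 13, 14, 15, 16, 7]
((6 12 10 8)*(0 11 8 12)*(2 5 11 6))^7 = ((0 6)(2 5 11 8)(10 12))^7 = (0 6)(2 8 11 5)(10 12)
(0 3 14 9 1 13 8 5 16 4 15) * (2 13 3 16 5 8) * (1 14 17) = (0 16 4 15)(1 3 17)(2 13)(9 14) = [16, 3, 13, 17, 15, 5, 6, 7, 8, 14, 10, 11, 12, 2, 9, 0, 4, 1]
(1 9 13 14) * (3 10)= (1 9 13 14)(3 10)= [0, 9, 2, 10, 4, 5, 6, 7, 8, 13, 3, 11, 12, 14, 1]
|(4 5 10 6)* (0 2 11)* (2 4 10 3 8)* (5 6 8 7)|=21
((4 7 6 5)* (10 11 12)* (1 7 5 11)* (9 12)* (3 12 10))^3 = ((1 7 6 11 9 10)(3 12)(4 5))^3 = (1 11)(3 12)(4 5)(6 10)(7 9)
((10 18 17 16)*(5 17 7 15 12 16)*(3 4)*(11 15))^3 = (3 4)(5 17)(7 12 18 15 10 11 16) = ((3 4)(5 17)(7 11 15 12 16 10 18))^3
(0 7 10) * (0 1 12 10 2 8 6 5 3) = (0 7 2 8 6 5 3)(1 12 10) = [7, 12, 8, 0, 4, 3, 5, 2, 6, 9, 1, 11, 10]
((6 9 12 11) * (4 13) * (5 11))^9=(4 13)(5 12 9 6 11)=((4 13)(5 11 6 9 12))^9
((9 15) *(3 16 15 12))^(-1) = ((3 16 15 9 12))^(-1) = (3 12 9 15 16)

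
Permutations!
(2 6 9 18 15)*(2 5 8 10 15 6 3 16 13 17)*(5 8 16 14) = [0, 1, 3, 14, 4, 16, 9, 7, 10, 18, 15, 11, 12, 17, 5, 8, 13, 2, 6] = (2 3 14 5 16 13 17)(6 9 18)(8 10 15)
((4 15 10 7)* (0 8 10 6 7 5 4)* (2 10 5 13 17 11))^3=(0 4 7 5 6 8 15)(2 17 10 11 13)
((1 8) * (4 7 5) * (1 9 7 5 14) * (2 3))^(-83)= (1 9 14 8 7)(2 3)(4 5)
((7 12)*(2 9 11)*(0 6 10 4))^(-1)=((0 6 10 4)(2 9 11)(7 12))^(-1)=(0 4 10 6)(2 11 9)(7 12)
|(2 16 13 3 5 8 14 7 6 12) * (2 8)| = 5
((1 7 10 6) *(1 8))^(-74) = (1 7 10 6 8) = ((1 7 10 6 8))^(-74)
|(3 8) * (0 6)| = |(0 6)(3 8)| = 2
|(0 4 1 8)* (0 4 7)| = |(0 7)(1 8 4)| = 6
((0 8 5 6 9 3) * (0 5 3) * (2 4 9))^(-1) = (0 9 4 2 6 5 3 8)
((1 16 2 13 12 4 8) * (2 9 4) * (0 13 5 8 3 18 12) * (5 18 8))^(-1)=((0 13)(1 16 9 4 3 8)(2 18 12))^(-1)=(0 13)(1 8 3 4 9 16)(2 12 18)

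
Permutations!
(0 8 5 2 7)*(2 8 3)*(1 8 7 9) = (0 3 2 9 1 8 5 7) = [3, 8, 9, 2, 4, 7, 6, 0, 5, 1]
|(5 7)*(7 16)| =3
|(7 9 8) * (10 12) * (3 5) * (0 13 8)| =10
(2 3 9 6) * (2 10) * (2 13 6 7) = [0, 1, 3, 9, 4, 5, 10, 2, 8, 7, 13, 11, 12, 6] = (2 3 9 7)(6 10 13)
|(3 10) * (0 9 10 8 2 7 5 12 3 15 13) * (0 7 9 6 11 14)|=|(0 6 11 14)(2 9 10 15 13 7 5 12 3 8)|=20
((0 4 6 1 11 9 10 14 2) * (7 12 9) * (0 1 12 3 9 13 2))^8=((0 4 6 12 13 2 1 11 7 3 9 10 14))^8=(0 7 12 10 1 4 3 13 14 11 6 9 2)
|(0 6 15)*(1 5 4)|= |(0 6 15)(1 5 4)|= 3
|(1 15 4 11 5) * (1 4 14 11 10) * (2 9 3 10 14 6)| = |(1 15 6 2 9 3 10)(4 14 11 5)| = 28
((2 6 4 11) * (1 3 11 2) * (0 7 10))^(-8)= (0 7 10)(1 3 11)(2 6 4)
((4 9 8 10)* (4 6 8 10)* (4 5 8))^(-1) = (4 6 10 9)(5 8)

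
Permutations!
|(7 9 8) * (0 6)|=6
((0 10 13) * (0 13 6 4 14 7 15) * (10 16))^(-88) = ((0 16 10 6 4 14 7 15))^(-88) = (16)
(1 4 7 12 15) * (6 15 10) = [0, 4, 2, 3, 7, 5, 15, 12, 8, 9, 6, 11, 10, 13, 14, 1] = (1 4 7 12 10 6 15)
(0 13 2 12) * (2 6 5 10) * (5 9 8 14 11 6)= (0 13 5 10 2 12)(6 9 8 14 11)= [13, 1, 12, 3, 4, 10, 9, 7, 14, 8, 2, 6, 0, 5, 11]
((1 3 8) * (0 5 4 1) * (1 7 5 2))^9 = ((0 2 1 3 8)(4 7 5))^9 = (0 8 3 1 2)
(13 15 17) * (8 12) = (8 12)(13 15 17) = [0, 1, 2, 3, 4, 5, 6, 7, 12, 9, 10, 11, 8, 15, 14, 17, 16, 13]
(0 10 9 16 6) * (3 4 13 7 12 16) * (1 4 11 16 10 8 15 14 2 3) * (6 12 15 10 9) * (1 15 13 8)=(0 1 4 8 10 6)(2 3 11 16 12 9 15 14)(7 13)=[1, 4, 3, 11, 8, 5, 0, 13, 10, 15, 6, 16, 9, 7, 2, 14, 12]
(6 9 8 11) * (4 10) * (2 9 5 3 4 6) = (2 9 8 11)(3 4 10 6 5) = [0, 1, 9, 4, 10, 3, 5, 7, 11, 8, 6, 2]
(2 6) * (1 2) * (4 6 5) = (1 2 5 4 6) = [0, 2, 5, 3, 6, 4, 1]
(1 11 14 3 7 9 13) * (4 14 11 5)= (1 5 4 14 3 7 9 13)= [0, 5, 2, 7, 14, 4, 6, 9, 8, 13, 10, 11, 12, 1, 3]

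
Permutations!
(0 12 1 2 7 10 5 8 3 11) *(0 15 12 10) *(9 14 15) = (0 10 5 8 3 11 9 14 15 12 1 2 7) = [10, 2, 7, 11, 4, 8, 6, 0, 3, 14, 5, 9, 1, 13, 15, 12]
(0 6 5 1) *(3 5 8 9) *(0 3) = (0 6 8 9)(1 3 5) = [6, 3, 2, 5, 4, 1, 8, 7, 9, 0]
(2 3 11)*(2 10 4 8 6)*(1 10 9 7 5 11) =(1 10 4 8 6 2 3)(5 11 9 7) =[0, 10, 3, 1, 8, 11, 2, 5, 6, 7, 4, 9]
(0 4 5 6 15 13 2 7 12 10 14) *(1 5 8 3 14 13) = (0 4 8 3 14)(1 5 6 15)(2 7 12 10 13) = [4, 5, 7, 14, 8, 6, 15, 12, 3, 9, 13, 11, 10, 2, 0, 1]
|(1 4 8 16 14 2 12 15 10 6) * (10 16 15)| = 10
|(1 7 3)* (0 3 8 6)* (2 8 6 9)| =|(0 3 1 7 6)(2 8 9)| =15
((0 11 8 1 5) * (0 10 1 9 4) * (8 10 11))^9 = ((0 8 9 4)(1 5 11 10))^9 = (0 8 9 4)(1 5 11 10)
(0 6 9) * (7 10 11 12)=(0 6 9)(7 10 11 12)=[6, 1, 2, 3, 4, 5, 9, 10, 8, 0, 11, 12, 7]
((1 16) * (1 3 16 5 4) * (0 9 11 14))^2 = ((0 9 11 14)(1 5 4)(3 16))^2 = (16)(0 11)(1 4 5)(9 14)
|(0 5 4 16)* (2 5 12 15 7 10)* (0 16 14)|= 9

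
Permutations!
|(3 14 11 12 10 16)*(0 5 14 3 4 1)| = |(0 5 14 11 12 10 16 4 1)| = 9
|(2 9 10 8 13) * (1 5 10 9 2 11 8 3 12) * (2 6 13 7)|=30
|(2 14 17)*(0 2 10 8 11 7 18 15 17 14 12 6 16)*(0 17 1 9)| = |(0 2 12 6 16 17 10 8 11 7 18 15 1 9)| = 14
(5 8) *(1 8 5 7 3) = (1 8 7 3) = [0, 8, 2, 1, 4, 5, 6, 3, 7]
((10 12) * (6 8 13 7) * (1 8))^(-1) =(1 6 7 13 8)(10 12)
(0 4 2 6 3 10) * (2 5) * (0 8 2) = (0 4 5)(2 6 3 10 8) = [4, 1, 6, 10, 5, 0, 3, 7, 2, 9, 8]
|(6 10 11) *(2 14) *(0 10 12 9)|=|(0 10 11 6 12 9)(2 14)|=6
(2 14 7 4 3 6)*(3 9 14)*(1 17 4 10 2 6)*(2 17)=[0, 2, 3, 1, 9, 5, 6, 10, 8, 14, 17, 11, 12, 13, 7, 15, 16, 4]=(1 2 3)(4 9 14 7 10 17)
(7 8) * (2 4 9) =(2 4 9)(7 8) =[0, 1, 4, 3, 9, 5, 6, 8, 7, 2]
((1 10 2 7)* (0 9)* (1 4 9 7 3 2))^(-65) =(0 9 4 7)(1 10)(2 3)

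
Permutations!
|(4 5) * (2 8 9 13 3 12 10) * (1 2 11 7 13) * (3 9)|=|(1 2 8 3 12 10 11 7 13 9)(4 5)|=10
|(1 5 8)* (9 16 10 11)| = 12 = |(1 5 8)(9 16 10 11)|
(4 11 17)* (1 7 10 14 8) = (1 7 10 14 8)(4 11 17) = [0, 7, 2, 3, 11, 5, 6, 10, 1, 9, 14, 17, 12, 13, 8, 15, 16, 4]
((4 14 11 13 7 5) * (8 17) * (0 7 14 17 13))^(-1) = ((0 7 5 4 17 8 13 14 11))^(-1) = (0 11 14 13 8 17 4 5 7)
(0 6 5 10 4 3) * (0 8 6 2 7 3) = [2, 1, 7, 8, 0, 10, 5, 3, 6, 9, 4] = (0 2 7 3 8 6 5 10 4)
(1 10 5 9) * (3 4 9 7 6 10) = (1 3 4 9)(5 7 6 10) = [0, 3, 2, 4, 9, 7, 10, 6, 8, 1, 5]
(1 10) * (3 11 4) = (1 10)(3 11 4) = [0, 10, 2, 11, 3, 5, 6, 7, 8, 9, 1, 4]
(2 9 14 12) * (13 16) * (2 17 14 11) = (2 9 11)(12 17 14)(13 16) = [0, 1, 9, 3, 4, 5, 6, 7, 8, 11, 10, 2, 17, 16, 12, 15, 13, 14]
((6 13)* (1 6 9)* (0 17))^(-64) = ((0 17)(1 6 13 9))^(-64) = (17)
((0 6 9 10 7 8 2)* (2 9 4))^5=(0 6 4 2)(7 8 9 10)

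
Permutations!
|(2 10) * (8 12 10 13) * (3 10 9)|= 7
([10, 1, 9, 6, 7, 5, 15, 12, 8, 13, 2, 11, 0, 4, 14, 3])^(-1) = [12, 1, 10, 15, 13, 5, 3, 4, 8, 2, 0, 11, 7, 9, 14, 6]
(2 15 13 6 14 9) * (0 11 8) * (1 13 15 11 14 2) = (15)(0 14 9 1 13 6 2 11 8) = [14, 13, 11, 3, 4, 5, 2, 7, 0, 1, 10, 8, 12, 6, 9, 15]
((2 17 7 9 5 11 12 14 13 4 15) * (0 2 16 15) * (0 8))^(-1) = (0 8 4 13 14 12 11 5 9 7 17 2)(15 16)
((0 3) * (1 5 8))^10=((0 3)(1 5 8))^10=(1 5 8)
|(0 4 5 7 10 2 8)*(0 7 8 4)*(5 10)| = |(2 4 10)(5 8 7)| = 3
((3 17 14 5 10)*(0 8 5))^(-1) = (0 14 17 3 10 5 8)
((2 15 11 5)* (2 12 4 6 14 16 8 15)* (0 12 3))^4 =((0 12 4 6 14 16 8 15 11 5 3))^4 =(0 14 11 12 16 5 4 8 3 6 15)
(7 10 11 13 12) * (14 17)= (7 10 11 13 12)(14 17)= [0, 1, 2, 3, 4, 5, 6, 10, 8, 9, 11, 13, 7, 12, 17, 15, 16, 14]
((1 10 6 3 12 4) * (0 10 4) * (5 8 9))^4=(0 12 3 6 10)(5 8 9)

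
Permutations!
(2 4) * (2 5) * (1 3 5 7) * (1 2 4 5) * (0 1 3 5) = (0 1 5 4 7 2) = [1, 5, 0, 3, 7, 4, 6, 2]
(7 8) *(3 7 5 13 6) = (3 7 8 5 13 6) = [0, 1, 2, 7, 4, 13, 3, 8, 5, 9, 10, 11, 12, 6]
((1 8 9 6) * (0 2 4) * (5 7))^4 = (9)(0 2 4) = ((0 2 4)(1 8 9 6)(5 7))^4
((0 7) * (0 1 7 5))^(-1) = ((0 5)(1 7))^(-1) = (0 5)(1 7)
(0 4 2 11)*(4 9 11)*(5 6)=(0 9 11)(2 4)(5 6)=[9, 1, 4, 3, 2, 6, 5, 7, 8, 11, 10, 0]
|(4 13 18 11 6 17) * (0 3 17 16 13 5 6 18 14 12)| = 10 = |(0 3 17 4 5 6 16 13 14 12)(11 18)|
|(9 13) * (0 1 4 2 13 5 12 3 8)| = |(0 1 4 2 13 9 5 12 3 8)| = 10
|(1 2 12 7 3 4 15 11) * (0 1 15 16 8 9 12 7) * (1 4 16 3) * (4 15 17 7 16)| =22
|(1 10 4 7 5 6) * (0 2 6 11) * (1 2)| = |(0 1 10 4 7 5 11)(2 6)| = 14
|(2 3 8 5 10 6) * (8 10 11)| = |(2 3 10 6)(5 11 8)| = 12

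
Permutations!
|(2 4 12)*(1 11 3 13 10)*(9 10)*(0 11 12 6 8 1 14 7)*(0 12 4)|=20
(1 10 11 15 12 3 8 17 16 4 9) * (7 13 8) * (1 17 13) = (1 10 11 15 12 3 7)(4 9 17 16)(8 13) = [0, 10, 2, 7, 9, 5, 6, 1, 13, 17, 11, 15, 3, 8, 14, 12, 4, 16]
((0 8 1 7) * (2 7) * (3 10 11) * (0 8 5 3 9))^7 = ((0 5 3 10 11 9)(1 2 7 8))^7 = (0 5 3 10 11 9)(1 8 7 2)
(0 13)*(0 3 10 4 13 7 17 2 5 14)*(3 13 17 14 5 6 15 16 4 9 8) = (0 7 14)(2 6 15 16 4 17)(3 10 9 8) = [7, 1, 6, 10, 17, 5, 15, 14, 3, 8, 9, 11, 12, 13, 0, 16, 4, 2]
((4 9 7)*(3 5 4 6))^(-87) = (3 9)(4 6)(5 7)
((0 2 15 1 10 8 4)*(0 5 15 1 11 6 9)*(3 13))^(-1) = (0 9 6 11 15 5 4 8 10 1 2)(3 13)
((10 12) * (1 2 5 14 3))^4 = (1 3 14 5 2)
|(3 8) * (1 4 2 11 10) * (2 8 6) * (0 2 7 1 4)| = 10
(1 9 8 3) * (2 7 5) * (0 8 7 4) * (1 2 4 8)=(0 1 9 7 5 4)(2 8 3)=[1, 9, 8, 2, 0, 4, 6, 5, 3, 7]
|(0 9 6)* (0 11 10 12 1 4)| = 8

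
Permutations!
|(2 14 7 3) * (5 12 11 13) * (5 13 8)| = 4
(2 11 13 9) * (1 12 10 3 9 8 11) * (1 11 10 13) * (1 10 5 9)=[0, 12, 11, 1, 4, 9, 6, 7, 5, 2, 3, 10, 13, 8]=(1 12 13 8 5 9 2 11 10 3)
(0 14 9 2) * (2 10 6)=[14, 1, 0, 3, 4, 5, 2, 7, 8, 10, 6, 11, 12, 13, 9]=(0 14 9 10 6 2)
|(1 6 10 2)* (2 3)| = |(1 6 10 3 2)| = 5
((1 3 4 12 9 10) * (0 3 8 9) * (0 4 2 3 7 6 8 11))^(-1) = ((0 7 6 8 9 10 1 11)(2 3)(4 12))^(-1) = (0 11 1 10 9 8 6 7)(2 3)(4 12)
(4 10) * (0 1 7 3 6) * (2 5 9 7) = (0 1 2 5 9 7 3 6)(4 10) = [1, 2, 5, 6, 10, 9, 0, 3, 8, 7, 4]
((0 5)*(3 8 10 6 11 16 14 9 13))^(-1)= (0 5)(3 13 9 14 16 11 6 10 8)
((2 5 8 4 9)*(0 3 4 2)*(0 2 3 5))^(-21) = ((0 5 8 3 4 9 2))^(-21) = (9)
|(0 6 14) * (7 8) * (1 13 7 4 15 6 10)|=10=|(0 10 1 13 7 8 4 15 6 14)|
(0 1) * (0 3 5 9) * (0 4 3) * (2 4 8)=(0 1)(2 4 3 5 9 8)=[1, 0, 4, 5, 3, 9, 6, 7, 2, 8]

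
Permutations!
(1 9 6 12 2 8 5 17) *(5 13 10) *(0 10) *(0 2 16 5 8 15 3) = (0 10 8 13 2 15 3)(1 9 6 12 16 5 17) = [10, 9, 15, 0, 4, 17, 12, 7, 13, 6, 8, 11, 16, 2, 14, 3, 5, 1]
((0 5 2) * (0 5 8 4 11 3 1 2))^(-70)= ((0 8 4 11 3 1 2 5))^(-70)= (0 4 3 2)(1 5 8 11)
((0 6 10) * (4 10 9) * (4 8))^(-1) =((0 6 9 8 4 10))^(-1) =(0 10 4 8 9 6)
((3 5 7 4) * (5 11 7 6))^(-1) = ((3 11 7 4)(5 6))^(-1) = (3 4 7 11)(5 6)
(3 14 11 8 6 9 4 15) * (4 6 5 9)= [0, 1, 2, 14, 15, 9, 4, 7, 5, 6, 10, 8, 12, 13, 11, 3]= (3 14 11 8 5 9 6 4 15)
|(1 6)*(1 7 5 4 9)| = |(1 6 7 5 4 9)| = 6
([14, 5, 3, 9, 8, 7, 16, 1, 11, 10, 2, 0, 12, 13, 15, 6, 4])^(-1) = (0 11 8 4 16 6 15 14)(1 7 5)(2 10 9 3)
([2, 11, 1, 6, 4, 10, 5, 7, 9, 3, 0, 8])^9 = [10, 2, 0, 9, 4, 6, 3, 7, 11, 8, 5, 1]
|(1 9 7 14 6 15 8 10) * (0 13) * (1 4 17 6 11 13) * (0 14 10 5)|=|(0 1 9 7 10 4 17 6 15 8 5)(11 13 14)|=33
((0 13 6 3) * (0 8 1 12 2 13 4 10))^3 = (1 13 8 2 3 12 6)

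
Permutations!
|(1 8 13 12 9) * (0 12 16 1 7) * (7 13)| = 8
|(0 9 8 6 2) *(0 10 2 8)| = 2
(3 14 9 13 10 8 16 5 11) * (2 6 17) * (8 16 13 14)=(2 6 17)(3 8 13 10 16 5 11)(9 14)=[0, 1, 6, 8, 4, 11, 17, 7, 13, 14, 16, 3, 12, 10, 9, 15, 5, 2]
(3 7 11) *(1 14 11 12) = (1 14 11 3 7 12) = [0, 14, 2, 7, 4, 5, 6, 12, 8, 9, 10, 3, 1, 13, 11]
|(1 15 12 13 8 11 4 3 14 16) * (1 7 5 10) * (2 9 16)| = |(1 15 12 13 8 11 4 3 14 2 9 16 7 5 10)| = 15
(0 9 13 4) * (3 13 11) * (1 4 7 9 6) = (0 6 1 4)(3 13 7 9 11) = [6, 4, 2, 13, 0, 5, 1, 9, 8, 11, 10, 3, 12, 7]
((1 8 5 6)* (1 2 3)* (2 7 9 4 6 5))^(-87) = ((1 8 2 3)(4 6 7 9))^(-87) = (1 8 2 3)(4 6 7 9)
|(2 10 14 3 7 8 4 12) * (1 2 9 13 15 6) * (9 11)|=|(1 2 10 14 3 7 8 4 12 11 9 13 15 6)|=14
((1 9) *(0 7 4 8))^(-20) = ((0 7 4 8)(1 9))^(-20) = (9)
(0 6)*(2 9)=(0 6)(2 9)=[6, 1, 9, 3, 4, 5, 0, 7, 8, 2]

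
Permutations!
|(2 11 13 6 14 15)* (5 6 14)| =|(2 11 13 14 15)(5 6)| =10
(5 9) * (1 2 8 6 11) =(1 2 8 6 11)(5 9) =[0, 2, 8, 3, 4, 9, 11, 7, 6, 5, 10, 1]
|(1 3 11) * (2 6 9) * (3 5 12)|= |(1 5 12 3 11)(2 6 9)|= 15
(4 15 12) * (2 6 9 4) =(2 6 9 4 15 12) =[0, 1, 6, 3, 15, 5, 9, 7, 8, 4, 10, 11, 2, 13, 14, 12]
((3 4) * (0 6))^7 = (0 6)(3 4)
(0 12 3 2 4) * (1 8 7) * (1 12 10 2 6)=(0 10 2 4)(1 8 7 12 3 6)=[10, 8, 4, 6, 0, 5, 1, 12, 7, 9, 2, 11, 3]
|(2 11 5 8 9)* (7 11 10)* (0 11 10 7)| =|(0 11 5 8 9 2 7 10)| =8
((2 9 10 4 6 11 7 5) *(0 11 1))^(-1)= (0 1 6 4 10 9 2 5 7 11)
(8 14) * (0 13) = [13, 1, 2, 3, 4, 5, 6, 7, 14, 9, 10, 11, 12, 0, 8] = (0 13)(8 14)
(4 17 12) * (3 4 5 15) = (3 4 17 12 5 15) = [0, 1, 2, 4, 17, 15, 6, 7, 8, 9, 10, 11, 5, 13, 14, 3, 16, 12]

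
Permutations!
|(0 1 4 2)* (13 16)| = |(0 1 4 2)(13 16)| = 4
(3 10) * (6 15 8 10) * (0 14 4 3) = (0 14 4 3 6 15 8 10) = [14, 1, 2, 6, 3, 5, 15, 7, 10, 9, 0, 11, 12, 13, 4, 8]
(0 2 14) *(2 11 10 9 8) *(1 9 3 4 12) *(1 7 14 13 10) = (0 11 1 9 8 2 13 10 3 4 12 7 14) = [11, 9, 13, 4, 12, 5, 6, 14, 2, 8, 3, 1, 7, 10, 0]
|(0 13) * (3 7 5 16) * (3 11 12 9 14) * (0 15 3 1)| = 12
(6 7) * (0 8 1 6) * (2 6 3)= [8, 3, 6, 2, 4, 5, 7, 0, 1]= (0 8 1 3 2 6 7)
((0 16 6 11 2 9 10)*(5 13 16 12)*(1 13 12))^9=(16)(5 12)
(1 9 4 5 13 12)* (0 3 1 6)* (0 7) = (0 3 1 9 4 5 13 12 6 7) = [3, 9, 2, 1, 5, 13, 7, 0, 8, 4, 10, 11, 6, 12]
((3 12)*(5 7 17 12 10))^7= (3 10 5 7 17 12)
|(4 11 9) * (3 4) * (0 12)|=|(0 12)(3 4 11 9)|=4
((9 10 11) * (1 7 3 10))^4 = ((1 7 3 10 11 9))^4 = (1 11 3)(7 9 10)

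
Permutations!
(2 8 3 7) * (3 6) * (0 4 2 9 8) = [4, 1, 0, 7, 2, 5, 3, 9, 6, 8] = (0 4 2)(3 7 9 8 6)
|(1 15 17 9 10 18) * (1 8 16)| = 8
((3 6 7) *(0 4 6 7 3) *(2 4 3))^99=((0 3 7)(2 4 6))^99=(7)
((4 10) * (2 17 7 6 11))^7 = (2 7 11 17 6)(4 10)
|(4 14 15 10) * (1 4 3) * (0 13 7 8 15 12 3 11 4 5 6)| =14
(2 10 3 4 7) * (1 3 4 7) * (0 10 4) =(0 10)(1 3 7 2 4) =[10, 3, 4, 7, 1, 5, 6, 2, 8, 9, 0]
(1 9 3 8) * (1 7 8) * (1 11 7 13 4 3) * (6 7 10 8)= (1 9)(3 11 10 8 13 4)(6 7)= [0, 9, 2, 11, 3, 5, 7, 6, 13, 1, 8, 10, 12, 4]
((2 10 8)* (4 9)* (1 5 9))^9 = ((1 5 9 4)(2 10 8))^9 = (10)(1 5 9 4)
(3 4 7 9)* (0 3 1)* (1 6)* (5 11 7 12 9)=(0 3 4 12 9 6 1)(5 11 7)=[3, 0, 2, 4, 12, 11, 1, 5, 8, 6, 10, 7, 9]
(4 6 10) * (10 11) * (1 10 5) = (1 10 4 6 11 5) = [0, 10, 2, 3, 6, 1, 11, 7, 8, 9, 4, 5]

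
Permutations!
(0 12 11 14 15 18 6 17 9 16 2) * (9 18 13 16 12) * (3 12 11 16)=(0 9 11 14 15 13 3 12 16 2)(6 17 18)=[9, 1, 0, 12, 4, 5, 17, 7, 8, 11, 10, 14, 16, 3, 15, 13, 2, 18, 6]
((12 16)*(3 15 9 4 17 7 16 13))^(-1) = (3 13 12 16 7 17 4 9 15)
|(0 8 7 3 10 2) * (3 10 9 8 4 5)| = 9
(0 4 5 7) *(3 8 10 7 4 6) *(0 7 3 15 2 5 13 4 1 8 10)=(0 6 15 2 5 1 8)(3 10)(4 13)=[6, 8, 5, 10, 13, 1, 15, 7, 0, 9, 3, 11, 12, 4, 14, 2]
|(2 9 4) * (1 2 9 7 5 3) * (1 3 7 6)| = 6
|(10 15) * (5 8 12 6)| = |(5 8 12 6)(10 15)| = 4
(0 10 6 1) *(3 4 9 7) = (0 10 6 1)(3 4 9 7) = [10, 0, 2, 4, 9, 5, 1, 3, 8, 7, 6]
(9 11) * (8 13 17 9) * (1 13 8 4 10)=(1 13 17 9 11 4 10)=[0, 13, 2, 3, 10, 5, 6, 7, 8, 11, 1, 4, 12, 17, 14, 15, 16, 9]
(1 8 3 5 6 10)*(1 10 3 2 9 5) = [0, 8, 9, 1, 4, 6, 3, 7, 2, 5, 10] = (10)(1 8 2 9 5 6 3)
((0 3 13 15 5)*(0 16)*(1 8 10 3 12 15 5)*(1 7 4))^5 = (0 1 5 7 3 12 8 16 4 13 15 10)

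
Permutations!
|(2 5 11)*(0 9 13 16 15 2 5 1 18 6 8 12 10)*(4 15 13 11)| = 26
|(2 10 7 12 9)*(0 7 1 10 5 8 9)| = |(0 7 12)(1 10)(2 5 8 9)| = 12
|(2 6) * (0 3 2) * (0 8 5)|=|(0 3 2 6 8 5)|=6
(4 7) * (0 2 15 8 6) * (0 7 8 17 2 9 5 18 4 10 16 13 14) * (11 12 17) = (0 9 5 18 4 8 6 7 10 16 13 14)(2 15 11 12 17) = [9, 1, 15, 3, 8, 18, 7, 10, 6, 5, 16, 12, 17, 14, 0, 11, 13, 2, 4]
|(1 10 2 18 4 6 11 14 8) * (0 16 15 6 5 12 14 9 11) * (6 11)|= |(0 16 15 11 9 6)(1 10 2 18 4 5 12 14 8)|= 18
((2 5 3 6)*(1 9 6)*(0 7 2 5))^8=((0 7 2)(1 9 6 5 3))^8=(0 2 7)(1 5 9 3 6)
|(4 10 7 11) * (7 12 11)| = 4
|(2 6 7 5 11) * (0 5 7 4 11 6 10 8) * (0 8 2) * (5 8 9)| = |(0 8 9 5 6 4 11)(2 10)| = 14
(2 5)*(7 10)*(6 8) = [0, 1, 5, 3, 4, 2, 8, 10, 6, 9, 7] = (2 5)(6 8)(7 10)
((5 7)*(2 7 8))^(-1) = ((2 7 5 8))^(-1) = (2 8 5 7)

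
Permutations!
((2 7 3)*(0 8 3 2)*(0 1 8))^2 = (1 3 8)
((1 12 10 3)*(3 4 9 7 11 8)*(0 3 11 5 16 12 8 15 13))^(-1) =(0 13 15 11 8 1 3)(4 10 12 16 5 7 9)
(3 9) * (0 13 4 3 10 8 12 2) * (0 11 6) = (0 13 4 3 9 10 8 12 2 11 6) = [13, 1, 11, 9, 3, 5, 0, 7, 12, 10, 8, 6, 2, 4]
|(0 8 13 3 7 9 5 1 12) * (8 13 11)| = |(0 13 3 7 9 5 1 12)(8 11)| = 8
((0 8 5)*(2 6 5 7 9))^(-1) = (0 5 6 2 9 7 8)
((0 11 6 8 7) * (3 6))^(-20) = ((0 11 3 6 8 7))^(-20) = (0 8 3)(6 11 7)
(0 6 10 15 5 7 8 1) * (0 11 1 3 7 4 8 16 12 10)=(0 6)(1 11)(3 7 16 12 10 15 5 4 8)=[6, 11, 2, 7, 8, 4, 0, 16, 3, 9, 15, 1, 10, 13, 14, 5, 12]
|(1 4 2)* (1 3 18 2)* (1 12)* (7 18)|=12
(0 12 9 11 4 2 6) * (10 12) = [10, 1, 6, 3, 2, 5, 0, 7, 8, 11, 12, 4, 9] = (0 10 12 9 11 4 2 6)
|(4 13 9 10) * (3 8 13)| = 6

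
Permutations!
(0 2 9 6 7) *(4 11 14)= (0 2 9 6 7)(4 11 14)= [2, 1, 9, 3, 11, 5, 7, 0, 8, 6, 10, 14, 12, 13, 4]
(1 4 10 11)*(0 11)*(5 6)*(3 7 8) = (0 11 1 4 10)(3 7 8)(5 6) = [11, 4, 2, 7, 10, 6, 5, 8, 3, 9, 0, 1]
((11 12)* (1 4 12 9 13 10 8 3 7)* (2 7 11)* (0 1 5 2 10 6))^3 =((0 1 4 12 10 8 3 11 9 13 6)(2 7 5))^3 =(0 12 3 13 1 10 11 6 4 8 9)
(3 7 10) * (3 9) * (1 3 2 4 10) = (1 3 7)(2 4 10 9) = [0, 3, 4, 7, 10, 5, 6, 1, 8, 2, 9]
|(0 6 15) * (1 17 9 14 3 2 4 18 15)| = 11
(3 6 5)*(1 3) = (1 3 6 5) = [0, 3, 2, 6, 4, 1, 5]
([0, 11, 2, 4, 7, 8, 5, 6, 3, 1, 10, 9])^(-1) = (1 9 11)(3 8 5 6 7 4)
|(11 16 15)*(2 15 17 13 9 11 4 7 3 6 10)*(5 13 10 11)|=30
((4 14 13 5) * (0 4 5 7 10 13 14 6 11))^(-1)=((14)(0 4 6 11)(7 10 13))^(-1)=(14)(0 11 6 4)(7 13 10)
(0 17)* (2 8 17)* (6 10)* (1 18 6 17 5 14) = (0 2 8 5 14 1 18 6 10 17) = [2, 18, 8, 3, 4, 14, 10, 7, 5, 9, 17, 11, 12, 13, 1, 15, 16, 0, 6]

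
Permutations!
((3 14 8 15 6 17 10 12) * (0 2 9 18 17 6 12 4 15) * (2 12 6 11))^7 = ((0 12 3 14 8)(2 9 18 17 10 4 15 6 11))^7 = (0 3 8 12 14)(2 6 4 17 9 11 15 10 18)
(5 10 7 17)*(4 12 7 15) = (4 12 7 17 5 10 15) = [0, 1, 2, 3, 12, 10, 6, 17, 8, 9, 15, 11, 7, 13, 14, 4, 16, 5]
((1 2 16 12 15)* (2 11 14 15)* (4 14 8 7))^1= ((1 11 8 7 4 14 15)(2 16 12))^1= (1 11 8 7 4 14 15)(2 16 12)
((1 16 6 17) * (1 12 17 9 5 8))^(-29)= (1 16 6 9 5 8)(12 17)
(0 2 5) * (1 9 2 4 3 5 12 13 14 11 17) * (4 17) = (0 17 1 9 2 12 13 14 11 4 3 5) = [17, 9, 12, 5, 3, 0, 6, 7, 8, 2, 10, 4, 13, 14, 11, 15, 16, 1]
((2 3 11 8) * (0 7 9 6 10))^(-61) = (0 10 6 9 7)(2 8 11 3)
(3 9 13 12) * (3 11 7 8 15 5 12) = (3 9 13)(5 12 11 7 8 15) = [0, 1, 2, 9, 4, 12, 6, 8, 15, 13, 10, 7, 11, 3, 14, 5]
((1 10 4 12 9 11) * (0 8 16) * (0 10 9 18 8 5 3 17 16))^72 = ((0 5 3 17 16 10 4 12 18 8)(1 9 11))^72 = (0 3 16 4 18)(5 17 10 12 8)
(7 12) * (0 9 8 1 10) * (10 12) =(0 9 8 1 12 7 10) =[9, 12, 2, 3, 4, 5, 6, 10, 1, 8, 0, 11, 7]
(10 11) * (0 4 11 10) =[4, 1, 2, 3, 11, 5, 6, 7, 8, 9, 10, 0] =(0 4 11)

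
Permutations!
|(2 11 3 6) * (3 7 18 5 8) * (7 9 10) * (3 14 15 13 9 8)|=13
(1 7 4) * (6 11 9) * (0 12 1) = (0 12 1 7 4)(6 11 9) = [12, 7, 2, 3, 0, 5, 11, 4, 8, 6, 10, 9, 1]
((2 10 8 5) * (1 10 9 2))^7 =(1 5 8 10)(2 9)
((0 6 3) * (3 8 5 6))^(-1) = ((0 3)(5 6 8))^(-1) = (0 3)(5 8 6)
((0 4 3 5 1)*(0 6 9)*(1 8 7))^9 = (9)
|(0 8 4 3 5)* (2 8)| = |(0 2 8 4 3 5)| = 6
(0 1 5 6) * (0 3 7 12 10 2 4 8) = (0 1 5 6 3 7 12 10 2 4 8) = [1, 5, 4, 7, 8, 6, 3, 12, 0, 9, 2, 11, 10]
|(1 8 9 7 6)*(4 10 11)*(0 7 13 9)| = |(0 7 6 1 8)(4 10 11)(9 13)| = 30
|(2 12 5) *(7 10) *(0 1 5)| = 10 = |(0 1 5 2 12)(7 10)|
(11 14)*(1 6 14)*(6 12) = [0, 12, 2, 3, 4, 5, 14, 7, 8, 9, 10, 1, 6, 13, 11] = (1 12 6 14 11)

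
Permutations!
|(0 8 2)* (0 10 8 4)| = 6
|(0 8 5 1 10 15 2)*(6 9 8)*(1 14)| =|(0 6 9 8 5 14 1 10 15 2)| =10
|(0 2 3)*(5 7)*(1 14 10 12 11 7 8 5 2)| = |(0 1 14 10 12 11 7 2 3)(5 8)| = 18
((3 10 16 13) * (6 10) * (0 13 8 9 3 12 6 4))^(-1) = (0 4 3 9 8 16 10 6 12 13)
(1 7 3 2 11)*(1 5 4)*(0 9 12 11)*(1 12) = (0 9 1 7 3 2)(4 12 11 5) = [9, 7, 0, 2, 12, 4, 6, 3, 8, 1, 10, 5, 11]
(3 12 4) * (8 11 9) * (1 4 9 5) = (1 4 3 12 9 8 11 5) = [0, 4, 2, 12, 3, 1, 6, 7, 11, 8, 10, 5, 9]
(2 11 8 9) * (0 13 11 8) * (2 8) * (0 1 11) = [13, 11, 2, 3, 4, 5, 6, 7, 9, 8, 10, 1, 12, 0] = (0 13)(1 11)(8 9)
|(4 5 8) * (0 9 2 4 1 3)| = |(0 9 2 4 5 8 1 3)| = 8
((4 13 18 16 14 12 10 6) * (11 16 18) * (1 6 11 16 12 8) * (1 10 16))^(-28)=(18)(8 11 16)(10 12 14)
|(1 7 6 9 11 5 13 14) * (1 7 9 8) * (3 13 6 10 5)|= 11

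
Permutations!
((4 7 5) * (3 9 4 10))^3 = ((3 9 4 7 5 10))^3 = (3 7)(4 10)(5 9)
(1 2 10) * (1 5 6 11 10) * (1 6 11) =(1 2 6)(5 11 10) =[0, 2, 6, 3, 4, 11, 1, 7, 8, 9, 5, 10]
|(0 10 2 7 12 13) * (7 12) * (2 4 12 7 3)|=15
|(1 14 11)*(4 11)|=4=|(1 14 4 11)|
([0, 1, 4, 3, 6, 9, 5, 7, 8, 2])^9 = [0, 1, 9, 3, 2, 6, 4, 7, 8, 5]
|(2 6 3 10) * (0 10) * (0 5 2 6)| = 6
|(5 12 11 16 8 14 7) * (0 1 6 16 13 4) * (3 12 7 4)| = 28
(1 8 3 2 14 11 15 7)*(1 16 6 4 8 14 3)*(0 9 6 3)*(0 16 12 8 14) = [9, 0, 16, 2, 14, 5, 4, 12, 1, 6, 10, 15, 8, 13, 11, 7, 3] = (0 9 6 4 14 11 15 7 12 8 1)(2 16 3)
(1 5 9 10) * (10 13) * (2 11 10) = (1 5 9 13 2 11 10) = [0, 5, 11, 3, 4, 9, 6, 7, 8, 13, 1, 10, 12, 2]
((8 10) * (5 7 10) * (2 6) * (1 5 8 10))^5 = ((10)(1 5 7)(2 6))^5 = (10)(1 7 5)(2 6)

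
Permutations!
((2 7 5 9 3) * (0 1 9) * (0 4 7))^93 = (0 3 1 2 9)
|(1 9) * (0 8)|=2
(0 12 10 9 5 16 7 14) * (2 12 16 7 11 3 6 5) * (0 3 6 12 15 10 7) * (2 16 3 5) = (0 3 12 7 14 5)(2 15 10 9 16 11 6) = [3, 1, 15, 12, 4, 0, 2, 14, 8, 16, 9, 6, 7, 13, 5, 10, 11]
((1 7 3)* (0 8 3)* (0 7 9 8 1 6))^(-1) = ((0 1 9 8 3 6))^(-1) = (0 6 3 8 9 1)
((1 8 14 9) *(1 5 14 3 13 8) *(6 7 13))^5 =(5 9 14)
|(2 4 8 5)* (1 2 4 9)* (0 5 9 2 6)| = 7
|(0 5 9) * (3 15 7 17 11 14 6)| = |(0 5 9)(3 15 7 17 11 14 6)| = 21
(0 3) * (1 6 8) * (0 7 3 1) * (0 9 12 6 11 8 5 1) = (1 11 8 9 12 6 5)(3 7) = [0, 11, 2, 7, 4, 1, 5, 3, 9, 12, 10, 8, 6]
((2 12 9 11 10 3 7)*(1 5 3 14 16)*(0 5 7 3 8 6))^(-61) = (0 6 8 5)(1 2 9 10 16 7 12 11 14)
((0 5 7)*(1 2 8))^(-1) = (0 7 5)(1 8 2)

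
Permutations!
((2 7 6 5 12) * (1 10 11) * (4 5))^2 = ((1 10 11)(2 7 6 4 5 12))^2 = (1 11 10)(2 6 5)(4 12 7)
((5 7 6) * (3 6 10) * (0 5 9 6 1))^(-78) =(10)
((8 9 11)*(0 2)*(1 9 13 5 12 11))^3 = (0 2)(1 9)(5 8 12 13 11)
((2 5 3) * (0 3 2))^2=(5)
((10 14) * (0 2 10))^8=((0 2 10 14))^8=(14)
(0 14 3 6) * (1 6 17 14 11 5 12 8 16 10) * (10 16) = (0 11 5 12 8 10 1 6)(3 17 14) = [11, 6, 2, 17, 4, 12, 0, 7, 10, 9, 1, 5, 8, 13, 3, 15, 16, 14]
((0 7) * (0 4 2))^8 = (7)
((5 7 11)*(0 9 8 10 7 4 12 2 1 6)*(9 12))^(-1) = (0 6 1 2 12)(4 5 11 7 10 8 9)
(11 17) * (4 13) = (4 13)(11 17) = [0, 1, 2, 3, 13, 5, 6, 7, 8, 9, 10, 17, 12, 4, 14, 15, 16, 11]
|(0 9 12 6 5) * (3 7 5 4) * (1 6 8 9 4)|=30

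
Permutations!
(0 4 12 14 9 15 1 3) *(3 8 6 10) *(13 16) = (0 4 12 14 9 15 1 8 6 10 3)(13 16) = [4, 8, 2, 0, 12, 5, 10, 7, 6, 15, 3, 11, 14, 16, 9, 1, 13]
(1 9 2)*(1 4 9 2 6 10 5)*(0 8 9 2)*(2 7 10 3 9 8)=(0 2 4 7 10 5 1)(3 9 6)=[2, 0, 4, 9, 7, 1, 3, 10, 8, 6, 5]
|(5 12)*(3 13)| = |(3 13)(5 12)| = 2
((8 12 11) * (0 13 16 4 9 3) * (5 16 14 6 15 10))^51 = ((0 13 14 6 15 10 5 16 4 9 3)(8 12 11))^51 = (0 16 6 3 5 14 9 10 13 4 15)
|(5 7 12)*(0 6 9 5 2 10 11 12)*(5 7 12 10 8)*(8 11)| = 12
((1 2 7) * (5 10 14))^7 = ((1 2 7)(5 10 14))^7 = (1 2 7)(5 10 14)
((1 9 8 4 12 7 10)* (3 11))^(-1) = (1 10 7 12 4 8 9)(3 11)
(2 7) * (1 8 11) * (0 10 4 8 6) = [10, 6, 7, 3, 8, 5, 0, 2, 11, 9, 4, 1] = (0 10 4 8 11 1 6)(2 7)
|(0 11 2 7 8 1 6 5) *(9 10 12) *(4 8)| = |(0 11 2 7 4 8 1 6 5)(9 10 12)| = 9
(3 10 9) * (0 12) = (0 12)(3 10 9) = [12, 1, 2, 10, 4, 5, 6, 7, 8, 3, 9, 11, 0]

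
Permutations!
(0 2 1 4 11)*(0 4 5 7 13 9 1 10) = (0 2 10)(1 5 7 13 9)(4 11) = [2, 5, 10, 3, 11, 7, 6, 13, 8, 1, 0, 4, 12, 9]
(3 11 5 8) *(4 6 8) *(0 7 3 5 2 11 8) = [7, 1, 11, 8, 6, 4, 0, 3, 5, 9, 10, 2] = (0 7 3 8 5 4 6)(2 11)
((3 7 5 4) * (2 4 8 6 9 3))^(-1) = (2 4)(3 9 6 8 5 7)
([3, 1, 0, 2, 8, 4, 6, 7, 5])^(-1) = [2, 1, 3, 0, 5, 8, 6, 7, 4]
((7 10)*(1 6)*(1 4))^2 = ((1 6 4)(7 10))^2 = (10)(1 4 6)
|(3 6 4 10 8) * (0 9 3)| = |(0 9 3 6 4 10 8)| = 7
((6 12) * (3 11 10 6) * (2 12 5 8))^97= (2 12 3 11 10 6 5 8)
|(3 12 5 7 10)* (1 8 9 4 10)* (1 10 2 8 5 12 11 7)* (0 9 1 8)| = 12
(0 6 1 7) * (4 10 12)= (0 6 1 7)(4 10 12)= [6, 7, 2, 3, 10, 5, 1, 0, 8, 9, 12, 11, 4]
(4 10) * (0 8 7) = [8, 1, 2, 3, 10, 5, 6, 0, 7, 9, 4] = (0 8 7)(4 10)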